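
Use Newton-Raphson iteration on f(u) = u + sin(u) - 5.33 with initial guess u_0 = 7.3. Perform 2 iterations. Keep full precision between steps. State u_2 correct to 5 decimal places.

f'(u) = 1 + cos(u)
u_0 = 7.300000: f = 2.820437, f' = 1.526078 → u_1 = 7.300000 - (2.820437)/(1.526078) = 5.451839
u_1 = 5.451839: f = -0.617000, f' = 1.673882 → u_2 = 5.451839 - (-0.617000)/(1.673882) = 5.820443

5.82044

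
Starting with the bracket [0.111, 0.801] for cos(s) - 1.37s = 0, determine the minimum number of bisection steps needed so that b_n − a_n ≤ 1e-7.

Initial width b − a = 0.801 − 0.111 = 0.690000.
After n steps the width is (b−a)/2^n; need (b−a)/2^n ≤ 1e-7.
So n ≥ log₂(0.690000/1e-7) = log₂(6900000.0000) ≈ 22.7182.
Hence n = 23.

23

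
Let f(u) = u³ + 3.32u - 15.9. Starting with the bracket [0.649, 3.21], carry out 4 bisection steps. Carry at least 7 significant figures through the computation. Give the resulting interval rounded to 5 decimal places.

f(0.649000) = -13.471961, f(3.210000) = 27.833361 (opposite signs)
step 1: m = 1.929500, f(m) = -2.310589 < 0 → root in [1.929500, 3.210000]
step 2: m = 2.569750, f(m) = 9.601210 > 0 → root in [1.929500, 2.569750]
step 3: m = 2.249625, f(m) = 2.953686 > 0 → root in [1.929500, 2.249625]
step 4: m = 2.089562, f(m) = 0.160945 > 0 → root in [1.929500, 2.089562]

[1.92950, 2.08956]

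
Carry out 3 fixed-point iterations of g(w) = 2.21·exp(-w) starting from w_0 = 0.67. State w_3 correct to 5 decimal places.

w_1 = g(0.670000) = 1.130876
w_2 = g(1.130876) = 0.713278
w_3 = g(0.713278) = 1.082977

1.08298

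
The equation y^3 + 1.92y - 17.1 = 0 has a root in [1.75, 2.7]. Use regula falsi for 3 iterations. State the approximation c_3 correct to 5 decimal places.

f(1.750000) = -8.380625, f(2.700000) = 7.767000
step 1: c = 2.243050, f(c) = -1.507939 < 0 → new bracket [2.243050, 2.700000]
step 2: c = 2.317342, f(c) = -0.206401 < 0 → new bracket [2.317342, 2.700000]
step 3: c = 2.327248, f(c) = -0.027119 < 0 → new bracket [2.327248, 2.700000]

2.32725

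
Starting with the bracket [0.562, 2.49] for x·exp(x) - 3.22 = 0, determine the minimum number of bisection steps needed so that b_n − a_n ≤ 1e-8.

28

Initial width b − a = 2.49 − 0.562 = 1.928000.
After n steps the width is (b−a)/2^n; need (b−a)/2^n ≤ 1e-8.
So n ≥ log₂(1.928000/1e-8) = log₂(192800000.0000) ≈ 27.5225.
Hence n = 28.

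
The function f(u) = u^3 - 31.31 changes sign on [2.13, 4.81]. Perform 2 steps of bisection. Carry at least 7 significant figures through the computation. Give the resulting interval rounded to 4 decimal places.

[2.8000, 3.4700]

f(2.130000) = -21.646403, f(4.810000) = 79.974641 (opposite signs)
step 1: m = 3.470000, f(m) = 10.471923 > 0 → root in [2.130000, 3.470000]
step 2: m = 2.800000, f(m) = -9.358000 < 0 → root in [2.800000, 3.470000]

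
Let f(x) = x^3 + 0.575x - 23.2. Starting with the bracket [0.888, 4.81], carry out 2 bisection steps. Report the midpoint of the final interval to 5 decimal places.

2.35875

f(0.888000) = -21.989173, f(4.810000) = 90.850391 (opposite signs)
step 1: m = 2.849000, f(m) = 1.562941 > 0 → root in [0.888000, 2.849000]
step 2: m = 1.868500, f(m) = -15.602133 < 0 → root in [1.868500, 2.849000]
Midpoint of [1.868500, 2.849000] = 2.358750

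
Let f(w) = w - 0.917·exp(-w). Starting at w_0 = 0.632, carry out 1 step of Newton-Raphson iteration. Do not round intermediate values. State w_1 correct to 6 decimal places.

0.534791

Newton update: w ← w − f(w)/f'(w).
f'(w) = 1 + 0.917·exp(-w)
w_0 = 0.632000: f = 0.144589, f' = 1.487411 → w_1 = 0.632000 - (0.144589)/(1.487411) = 0.534791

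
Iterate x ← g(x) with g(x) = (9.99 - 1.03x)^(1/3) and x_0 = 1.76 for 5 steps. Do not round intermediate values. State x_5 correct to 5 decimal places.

x_1 = g(1.760000) = 2.014659
x_2 = g(2.014659) = 1.992883
x_3 = g(1.992883) = 1.994764
x_4 = g(1.994764) = 1.994602
x_5 = g(1.994602) = 1.994616

1.99462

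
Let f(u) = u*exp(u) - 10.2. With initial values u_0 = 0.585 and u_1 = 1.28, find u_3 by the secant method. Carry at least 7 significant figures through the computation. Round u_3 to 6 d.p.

1.572905

f(u_0) = -9.149930, f(u_1) = -5.596301
u_2 = 1.280000 - (-5.596301)·(1.280000 - 0.585000)/(-5.596301 - (-9.149930)) = 2.374495; f(u_2) = 15.315338
u_3 = 2.374495 - (15.315338)·(2.374495 - 1.280000)/(15.315338 - (-5.596301)) = 1.572905; f(u_3) = -2.617604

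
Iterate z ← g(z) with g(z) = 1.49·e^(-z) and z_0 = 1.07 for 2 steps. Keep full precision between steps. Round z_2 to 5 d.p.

0.89377

z_1 = g(1.070000) = 0.511083
z_2 = g(0.511083) = 0.893770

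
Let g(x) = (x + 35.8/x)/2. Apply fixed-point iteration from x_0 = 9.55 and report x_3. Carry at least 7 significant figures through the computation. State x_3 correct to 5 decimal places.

5.98340

x_1 = g(9.550000) = 6.649346
x_2 = g(6.649346) = 6.016667
x_3 = g(6.016667) = 5.983403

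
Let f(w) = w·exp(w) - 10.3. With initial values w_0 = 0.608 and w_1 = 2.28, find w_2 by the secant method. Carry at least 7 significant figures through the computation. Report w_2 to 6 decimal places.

1.333151

f(w_0) = -9.183253, f(w_1) = 11.990831
w_2 = 2.280000 - (11.990831)·(2.280000 - 0.608000)/(11.990831 - (-9.183253)) = 1.333151; f(w_2) = -5.243394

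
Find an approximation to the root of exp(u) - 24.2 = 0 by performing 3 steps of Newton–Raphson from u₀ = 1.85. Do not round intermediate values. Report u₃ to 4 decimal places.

f'(u) = exp(u)
u_0 = 1.850000: f = -17.840180, f' = 6.359820 → u_1 = 1.850000 - (-17.840180)/(6.359820) = 4.655139
u_1 = 4.655139: f = 80.923876, f' = 105.123876 → u_2 = 4.655139 - (80.923876)/(105.123876) = 3.885344
u_2 = 3.885344: f = 24.483688, f' = 48.683688 → u_3 = 3.885344 - (24.483688)/(48.683688) = 3.382430

3.3824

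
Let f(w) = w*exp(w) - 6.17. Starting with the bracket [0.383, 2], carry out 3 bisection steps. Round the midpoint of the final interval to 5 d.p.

f(0.383000) = -5.608262, f(2.000000) = 8.608112 (opposite signs)
step 1: m = 1.191500, f(m) = -2.247563 < 0 → root in [1.191500, 2.000000]
step 2: m = 1.595750, f(m) = 1.700282 > 0 → root in [1.191500, 1.595750]
step 3: m = 1.393625, f(m) = -0.554485 < 0 → root in [1.393625, 1.595750]
Midpoint of [1.393625, 1.595750] = 1.494687

1.49469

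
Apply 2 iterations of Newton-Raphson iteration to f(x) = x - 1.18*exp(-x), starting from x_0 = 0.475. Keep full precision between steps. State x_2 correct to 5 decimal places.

Newton update: x ← x − f(x)/f'(x).
f'(x) = 1 + 1.18*exp(-x)
x_0 = 0.475000: f = -0.258824, f' = 1.733824 → x_1 = 0.475000 - (-0.258824)/(1.733824) = 0.624279
x_1 = 0.624279: f = -0.007784, f' = 1.632064 → x_2 = 0.624279 - (-0.007784)/(1.632064) = 0.629049

0.62905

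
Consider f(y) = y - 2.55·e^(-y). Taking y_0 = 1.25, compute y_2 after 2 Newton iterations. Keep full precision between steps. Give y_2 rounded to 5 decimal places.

Newton update: y ← y − f(y)/f'(y).
f'(y) = 1 + 2.55·e^(-y)
y_0 = 1.250000: f = 0.519413, f' = 1.730587 → y_1 = 1.250000 - (0.519413)/(1.730587) = 0.949863
y_1 = 0.949863: f = -0.036461, f' = 1.986324 → y_2 = 0.949863 - (-0.036461)/(1.986324) = 0.968219

0.96822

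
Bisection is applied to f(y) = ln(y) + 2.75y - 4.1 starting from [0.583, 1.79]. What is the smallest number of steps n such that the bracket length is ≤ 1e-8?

Initial width b − a = 1.79 − 0.583 = 1.207000.
After n steps the width is (b−a)/2^n; need (b−a)/2^n ≤ 1e-8.
So n ≥ log₂(1.207000/1e-8) = log₂(120700000.0000) ≈ 26.8469.
Hence n = 27.

27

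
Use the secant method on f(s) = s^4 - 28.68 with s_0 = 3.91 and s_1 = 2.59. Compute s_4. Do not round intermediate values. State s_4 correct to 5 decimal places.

2.31661

Secant update: s_(k+1) = s_k − f(s_k)·(s_k − s_(k-1))/(f(s_k) − f(s_(k-1))).
f(s_0) = 205.046002, f(s_1) = 16.318606
s_2 = 2.590000 - (16.318606)·(2.590000 - 3.910000)/(16.318606 - (205.046002)) = 2.475864; f(s_2) = 8.895715
s_3 = 2.475864 - (8.895715)·(2.475864 - 2.590000)/(8.895715 - (16.318606)) = 2.339082; f(s_3) = 1.255168
s_4 = 2.339082 - (1.255168)·(2.339082 - 2.475864)/(1.255168 - (8.895715)) = 2.316612; f(s_4) = 0.121357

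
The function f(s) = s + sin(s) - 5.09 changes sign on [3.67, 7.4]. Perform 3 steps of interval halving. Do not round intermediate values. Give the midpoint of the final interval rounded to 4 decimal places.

5.7681

f(3.670000) = -1.924159, f(7.400000) = 3.208708 (opposite signs)
step 1: m = 5.535000, f(m) = -0.235310 < 0 → root in [5.535000, 7.400000]
step 2: m = 6.467500, f(m) = 1.560773 > 0 → root in [5.535000, 6.467500]
step 3: m = 6.001250, f(m) = 0.633035 > 0 → root in [5.535000, 6.001250]
Midpoint of [5.535000, 6.001250] = 5.768125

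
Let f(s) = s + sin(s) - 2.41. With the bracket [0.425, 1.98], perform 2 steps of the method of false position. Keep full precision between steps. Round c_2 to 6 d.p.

1.477419

f(0.425000) = -1.572679, f(1.980000) = 0.487438
step 1: c = 1.612076, f(c) = 0.201224 > 0 → new bracket [0.425000, 1.612076]
step 2: c = 1.477419, f(c) = 0.063063 > 0 → new bracket [0.425000, 1.477419]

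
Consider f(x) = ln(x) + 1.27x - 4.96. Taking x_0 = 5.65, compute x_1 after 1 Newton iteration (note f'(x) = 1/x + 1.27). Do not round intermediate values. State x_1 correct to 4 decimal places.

Newton update: x ← x − f(x)/f'(x).
x_0 = 5.650000: f = 3.947156, f' = 1.446991 → x_1 = 5.650000 - (3.947156)/(1.446991) = 2.922163

2.9222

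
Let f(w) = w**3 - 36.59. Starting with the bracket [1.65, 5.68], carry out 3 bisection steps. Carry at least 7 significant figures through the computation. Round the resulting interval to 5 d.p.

[3.16125, 3.66500]

f(1.650000) = -32.097875, f(5.680000) = 146.660432 (opposite signs)
step 1: m = 3.665000, f(m) = 12.639105 > 0 → root in [1.650000, 3.665000]
step 2: m = 2.657500, f(m) = -17.821921 < 0 → root in [2.657500, 3.665000]
step 3: m = 3.161250, f(m) = -4.998043 < 0 → root in [3.161250, 3.665000]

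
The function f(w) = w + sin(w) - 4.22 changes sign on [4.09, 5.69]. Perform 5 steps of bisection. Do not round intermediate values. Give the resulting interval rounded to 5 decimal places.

[5.09000, 5.14000]

f(4.090000) = -0.942488, f(5.690000) = 0.910995 (opposite signs)
step 1: m = 4.890000, f(m) = -0.314269 < 0 → root in [4.890000, 5.690000]
step 2: m = 5.290000, f(m) = 0.232231 > 0 → root in [4.890000, 5.290000]
step 3: m = 5.090000, f(m) = -0.059548 < 0 → root in [5.090000, 5.290000]
step 4: m = 5.190000, f(m) = 0.081904 > 0 → root in [5.090000, 5.190000]
step 5: m = 5.140000, f(m) = 0.010041 > 0 → root in [5.090000, 5.140000]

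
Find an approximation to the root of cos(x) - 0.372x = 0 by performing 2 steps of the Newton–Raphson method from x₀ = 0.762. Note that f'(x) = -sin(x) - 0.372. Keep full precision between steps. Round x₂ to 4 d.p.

Newton update: x ← x − f(x)/f'(x).
x_0 = 0.762000: f = 0.439993, f' = -1.062370 → x_1 = 0.762000 - (0.439993)/(-1.062370) = 1.176162
x_1 = 1.176162: f = -0.053061, f' = -1.295137 → x_2 = 1.176162 - (-0.053061)/(-1.295137) = 1.135192

1.1352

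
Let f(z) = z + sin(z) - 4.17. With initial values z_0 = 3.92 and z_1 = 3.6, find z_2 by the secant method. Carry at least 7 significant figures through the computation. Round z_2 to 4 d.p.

8.9666

f(z_0) = -0.952146, f(z_1) = -1.012520
z_2 = 3.600000 - (-1.012520)·(3.600000 - 3.920000)/(-1.012520 - (-0.952146)) = 8.966643; f(z_2) = 5.238919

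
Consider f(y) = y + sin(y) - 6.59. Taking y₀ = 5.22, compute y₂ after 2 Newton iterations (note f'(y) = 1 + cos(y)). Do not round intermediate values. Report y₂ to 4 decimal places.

6.4292

Newton update: y ← y − f(y)/f'(y).
y_0 = 5.220000: f = -2.243908, f' = 1.486091 → y_1 = 5.220000 - (-2.243908)/(1.486091) = 6.729940
y_1 = 6.729940: f = 0.571981, f' = 1.901854 → y_2 = 6.729940 - (0.571981)/(1.901854) = 6.429191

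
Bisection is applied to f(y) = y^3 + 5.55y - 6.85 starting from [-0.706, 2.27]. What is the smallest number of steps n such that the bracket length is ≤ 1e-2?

9

Initial width b − a = 2.27 − -0.706 = 2.976000.
After n steps the width is (b−a)/2^n; need (b−a)/2^n ≤ 1e-2.
So n ≥ log₂(2.976000/1e-2) = log₂(297.6000) ≈ 8.2172.
Hence n = 9.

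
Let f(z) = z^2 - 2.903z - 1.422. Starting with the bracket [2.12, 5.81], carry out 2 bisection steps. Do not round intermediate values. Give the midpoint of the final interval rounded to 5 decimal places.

f(2.120000) = -3.081960, f(5.810000) = 15.467670 (opposite signs)
step 1: m = 3.965000, f(m) = 2.788830 > 0 → root in [2.120000, 3.965000]
step 2: m = 3.042500, f(m) = -0.997571 < 0 → root in [3.042500, 3.965000]
Midpoint of [3.042500, 3.965000] = 3.503750

3.50375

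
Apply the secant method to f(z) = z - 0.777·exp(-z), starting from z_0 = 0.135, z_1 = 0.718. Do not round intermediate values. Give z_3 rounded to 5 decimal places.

f(z_0) = -0.543877, f(z_1) = 0.339036
z_2 = 0.718000 - (0.339036)·(0.718000 - 0.135000)/(0.339036 - (-0.543877)) = 0.494130; f(z_2) = 0.020081
z_3 = 0.494130 - (0.020081)·(0.494130 - 0.718000)/(0.020081 - (0.339036)) = 0.480035; f(z_3) = -0.000742

0.48004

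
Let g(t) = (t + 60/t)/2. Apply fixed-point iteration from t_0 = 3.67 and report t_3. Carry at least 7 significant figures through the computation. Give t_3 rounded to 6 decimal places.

7.750059

t_1 = g(3.670000) = 10.009387
t_2 = g(10.009387) = 8.001880
t_3 = g(8.001880) = 7.750059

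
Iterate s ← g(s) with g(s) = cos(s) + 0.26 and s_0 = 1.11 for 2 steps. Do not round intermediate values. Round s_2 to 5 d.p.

1.02183

s_1 = g(1.110000) = 0.704662
s_2 = g(0.704662) = 1.021831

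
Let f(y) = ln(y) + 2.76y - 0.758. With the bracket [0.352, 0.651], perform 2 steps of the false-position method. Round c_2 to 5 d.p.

0.51576

f(0.352000) = -0.830604, f(0.651000) = 0.609514
step 1: c = 0.524452, f(c) = 0.044084 > 0 → new bracket [0.352000, 0.524452]
step 2: c = 0.515760, f(c) = 0.003384 > 0 → new bracket [0.352000, 0.515760]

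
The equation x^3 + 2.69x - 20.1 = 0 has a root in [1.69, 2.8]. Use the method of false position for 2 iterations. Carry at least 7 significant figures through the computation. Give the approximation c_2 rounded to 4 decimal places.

2.3759

False-position update: c = (a·f(b) − b·f(a))/(f(b) − f(a)); replace the endpoint whose sign matches f(c).
f(1.690000) = -10.727091, f(2.800000) = 9.384000
step 1: c = 2.282065, f(c) = -2.076662 < 0 → new bracket [2.282065, 2.800000]
step 2: c = 2.375914, f(c) = -0.296829 < 0 → new bracket [2.375914, 2.800000]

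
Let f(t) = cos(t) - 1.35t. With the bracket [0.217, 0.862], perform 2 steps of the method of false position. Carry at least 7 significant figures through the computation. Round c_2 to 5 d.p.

0.60690

f(0.217000) = 0.683598, f(0.862000) = -0.512780
step 1: c = 0.585546, f(c) = 0.042923 > 0 → new bracket [0.585546, 0.862000]
step 2: c = 0.606900, f(c) = 0.002105 > 0 → new bracket [0.606900, 0.862000]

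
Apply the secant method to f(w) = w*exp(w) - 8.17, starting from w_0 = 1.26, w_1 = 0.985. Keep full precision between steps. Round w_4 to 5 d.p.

1.60479

Secant update: w_(k+1) = w_k − f(w_k)·(w_k − w_(k-1))/(f(w_k) − f(w_(k-1))).
f(w_0) = -3.727969, f(w_1) = -5.532355
w_2 = 0.985000 - (-5.532355)·(0.985000 - 1.260000)/(-5.532355 - (-3.727969)) = 1.828166; f(w_2) = 3.205702
w_3 = 1.828166 - (3.205702)·(1.828166 - 0.985000)/(3.205702 - (-5.532355)) = 1.518837; f(w_3) = -1.233611
w_4 = 1.518837 - (-1.233611)·(1.518837 - 1.828166)/(-1.233611 - (3.205702)) = 1.604794; f(w_4) = -0.183204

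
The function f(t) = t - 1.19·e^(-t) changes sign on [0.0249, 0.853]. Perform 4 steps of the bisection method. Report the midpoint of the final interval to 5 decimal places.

0.62010

f(0.024900) = -1.135835, f(0.853000) = 0.345900 (opposite signs)
step 1: m = 0.438950, f(m) = -0.328258 < 0 → root in [0.438950, 0.853000]
step 2: m = 0.645975, f(m) = 0.022235 > 0 → root in [0.438950, 0.645975]
step 3: m = 0.542462, f(m) = -0.149302 < 0 → root in [0.542462, 0.645975]
step 4: m = 0.594219, f(m) = -0.062654 < 0 → root in [0.594219, 0.645975]
Midpoint of [0.594219, 0.645975] = 0.620097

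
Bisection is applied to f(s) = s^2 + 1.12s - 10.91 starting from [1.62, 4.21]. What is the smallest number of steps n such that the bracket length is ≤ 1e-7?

25

Initial width b − a = 4.21 − 1.62 = 2.590000.
After n steps the width is (b−a)/2^n; need (b−a)/2^n ≤ 1e-7.
So n ≥ log₂(2.590000/1e-7) = log₂(25900000.0000) ≈ 24.6264.
Hence n = 25.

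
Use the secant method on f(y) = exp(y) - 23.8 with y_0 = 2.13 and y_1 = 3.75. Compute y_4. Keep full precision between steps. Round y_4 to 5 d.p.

f(y_0) = -15.385133, f(y_1) = 18.721082
y_2 = 3.750000 - (18.721082)·(3.750000 - 2.130000)/(18.721082 - (-15.385133)) = 2.860773; f(y_2) = -6.324963
y_3 = 2.860773 - (-6.324963)·(2.860773 - 3.750000)/(-6.324963 - (18.721082)) = 3.085333; f(y_3) = -1.925254
y_4 = 3.085333 - (-1.925254)·(3.085333 - 2.860773)/(-1.925254 - (-6.324963)) = 3.183597; f(y_4) = 0.333406

3.18360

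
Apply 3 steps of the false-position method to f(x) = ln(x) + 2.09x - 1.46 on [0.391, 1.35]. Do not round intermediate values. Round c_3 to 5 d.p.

f(0.391000) = -1.581858, f(1.350000) = 1.661605
step 1: c = 0.858711, f(c) = 0.182382 > 0 → new bracket [0.391000, 0.858711]
step 2: c = 0.810360, f(c) = 0.023376 > 0 → new bracket [0.391000, 0.810360]
step 3: c = 0.804253, f(c) = 0.003048 > 0 → new bracket [0.391000, 0.804253]

0.80425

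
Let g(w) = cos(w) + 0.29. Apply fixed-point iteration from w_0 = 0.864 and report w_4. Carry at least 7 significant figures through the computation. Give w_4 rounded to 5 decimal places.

0.89028

w_1 = g(0.864000) = 0.939401
w_2 = g(0.939401) = 0.880272
w_3 = g(0.880272) = 0.926942
w_4 = g(0.926942) = 0.890283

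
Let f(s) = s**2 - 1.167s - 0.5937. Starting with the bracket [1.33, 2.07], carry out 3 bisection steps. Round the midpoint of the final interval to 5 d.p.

f(1.330000) = -0.376910, f(2.070000) = 1.275510 (opposite signs)
step 1: m = 1.700000, f(m) = 0.312400 > 0 → root in [1.330000, 1.700000]
step 2: m = 1.515000, f(m) = -0.066480 < 0 → root in [1.515000, 1.700000]
step 3: m = 1.607500, f(m) = 0.114404 > 0 → root in [1.515000, 1.607500]
Midpoint of [1.515000, 1.607500] = 1.561250

1.56125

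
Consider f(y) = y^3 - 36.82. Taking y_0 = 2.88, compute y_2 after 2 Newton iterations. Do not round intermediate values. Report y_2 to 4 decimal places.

Newton update: y ← y − f(y)/f'(y).
f'(y) = 3y^2
y_0 = 2.880000: f = -12.932128, f' = 24.883200 → y_1 = 2.880000 - (-12.932128)/(24.883200) = 3.399713
y_1 = 3.399713: f = 2.474055, f' = 34.674150 → y_2 = 3.399713 - (2.474055)/(34.674150) = 3.328362

3.3284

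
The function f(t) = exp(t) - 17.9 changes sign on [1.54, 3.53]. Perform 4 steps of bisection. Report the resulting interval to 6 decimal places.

f(1.540000) = -13.235410, f(3.530000) = 16.223968 (opposite signs)
step 1: m = 2.535000, f(m) = -5.283569 < 0 → root in [2.535000, 3.530000]
step 2: m = 3.032500, f(m) = 2.849040 > 0 → root in [2.535000, 3.032500]
step 3: m = 2.783750, f(m) = -1.720419 < 0 → root in [2.783750, 3.032500]
step 4: m = 2.908125, f(m) = 0.422412 > 0 → root in [2.783750, 2.908125]

[2.783750, 2.908125]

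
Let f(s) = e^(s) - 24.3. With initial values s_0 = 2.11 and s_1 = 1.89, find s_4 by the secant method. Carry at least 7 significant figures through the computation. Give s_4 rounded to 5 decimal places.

2.87729

f(s_0) = -16.051759, f(s_1) = -17.680631
s_2 = 1.890000 - (-17.680631)·(1.890000 - 2.110000)/(-17.680631 - (-16.051759)) = 4.277995; f(s_2) = 47.795710
s_3 = 4.277995 - (47.795710)·(4.277995 - 1.890000)/(47.795710 - (-17.680631)) = 2.534832; f(s_3) = -11.685686
s_4 = 2.534832 - (-11.685686)·(2.534832 - 4.277995)/(-11.685686 - (47.795710)) = 2.877293; f(s_4) = -6.533885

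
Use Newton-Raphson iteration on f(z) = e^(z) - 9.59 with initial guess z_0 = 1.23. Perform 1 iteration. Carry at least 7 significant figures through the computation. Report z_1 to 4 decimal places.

f'(z) = e^(z)
z_0 = 1.230000: f = -6.168770, f' = 3.421230 → z_1 = 1.230000 - (-6.168770)/(3.421230) = 3.033086

3.0331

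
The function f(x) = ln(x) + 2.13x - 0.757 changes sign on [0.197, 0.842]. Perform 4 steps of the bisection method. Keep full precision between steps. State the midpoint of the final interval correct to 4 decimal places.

f(0.197000) = -1.961942, f(0.842000) = 0.864485 (opposite signs)
step 1: m = 0.519500, f(m) = -0.305353 < 0 → root in [0.519500, 0.842000]
step 2: m = 0.680750, f(m) = 0.308437 > 0 → root in [0.519500, 0.680750]
step 3: m = 0.600125, f(m) = 0.010649 > 0 → root in [0.519500, 0.600125]
step 4: m = 0.559813, f(m) = -0.144753 < 0 → root in [0.559813, 0.600125]
Midpoint of [0.559813, 0.600125] = 0.579969

0.5800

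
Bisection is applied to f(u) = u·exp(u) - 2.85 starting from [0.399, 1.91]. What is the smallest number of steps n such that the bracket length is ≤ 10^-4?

14

Initial width b − a = 1.91 − 0.399 = 1.511000.
After n steps the width is (b−a)/2^n; need (b−a)/2^n ≤ 10^-4.
So n ≥ log₂(1.511000/10^-4) = log₂(15110.0000) ≈ 13.8832.
Hence n = 14.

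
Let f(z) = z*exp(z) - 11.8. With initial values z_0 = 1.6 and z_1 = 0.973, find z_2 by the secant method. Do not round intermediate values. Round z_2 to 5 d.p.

2.05412

f(z_0) = -3.875148, f(z_1) = -9.225568
z_2 = 0.973000 - (-9.225568)·(0.973000 - 1.600000)/(-9.225568 - (-3.875148)) = 2.054117; f(z_2) = 4.222010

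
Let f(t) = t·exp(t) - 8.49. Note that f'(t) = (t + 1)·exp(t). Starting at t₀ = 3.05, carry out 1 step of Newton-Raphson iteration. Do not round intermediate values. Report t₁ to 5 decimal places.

2.39619

Newton update: t ← t − f(t)/f'(t).
t_0 = 3.050000: f = 55.911800, f' = 85.517145 → t_1 = 3.050000 - (55.911800)/(85.517145) = 2.396192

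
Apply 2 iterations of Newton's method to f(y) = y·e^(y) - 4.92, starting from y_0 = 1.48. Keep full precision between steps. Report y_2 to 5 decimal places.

1.31775

Newton update: y ← y − f(y)/f'(y).
f'(y) = (y + 1)·e^(y)
y_0 = 1.480000: f = 1.581560, f' = 10.894505 → y_1 = 1.480000 - (1.581560)/(10.894505) = 1.334830
y_1 = 1.334830: f = 0.151483, f' = 8.870831 → y_2 = 1.334830 - (0.151483)/(8.870831) = 1.317753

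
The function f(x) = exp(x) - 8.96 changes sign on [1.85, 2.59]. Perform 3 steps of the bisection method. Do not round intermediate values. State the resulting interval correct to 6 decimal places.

f(1.850000) = -2.600180, f(2.590000) = 4.369772 (opposite signs)
step 1: m = 2.220000, f(m) = 0.247331 > 0 → root in [1.850000, 2.220000]
step 2: m = 2.035000, f(m) = -1.307748 < 0 → root in [2.035000, 2.220000]
step 3: m = 2.127500, f(m) = -0.566144 < 0 → root in [2.127500, 2.220000]

[2.127500, 2.220000]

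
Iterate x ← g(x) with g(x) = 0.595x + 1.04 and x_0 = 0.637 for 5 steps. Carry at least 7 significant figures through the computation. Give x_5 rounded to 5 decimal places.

x_1 = g(0.637000) = 1.419015
x_2 = g(1.419015) = 1.884314
x_3 = g(1.884314) = 2.161167
x_4 = g(2.161167) = 2.325894
x_5 = g(2.325894) = 2.423907

2.42391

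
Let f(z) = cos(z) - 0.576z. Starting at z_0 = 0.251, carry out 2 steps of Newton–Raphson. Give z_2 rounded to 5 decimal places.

f'(z) = -sin(z) - 0.576
z_0 = 0.251000: f = 0.824089, f' = -0.824373 → z_1 = 0.251000 - (0.824089)/(-0.824373) = 1.250655
z_1 = 1.250655: f = -0.405677, f' = -1.525191 → z_2 = 1.250655 - (-0.405677)/(-1.525191) = 0.984671

0.98467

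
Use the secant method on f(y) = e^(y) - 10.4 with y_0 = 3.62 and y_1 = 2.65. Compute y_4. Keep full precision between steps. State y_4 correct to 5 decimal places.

2.34339

Secant update: y_(k+1) = y_k − f(y_k)·(y_k − y_(k-1))/(f(y_k) − f(y_(k-1))).
f(y_0) = 26.937568, f(y_1) = 3.754039
y_2 = 2.650000 - (3.754039)·(2.650000 - 3.620000)/(3.754039 - (26.937568)) = 2.492931; f(y_2) = 1.696678
y_3 = 2.492931 - (1.696678)·(2.492931 - 2.650000)/(1.696678 - (3.754039)) = 2.363398; f(y_3) = 0.227001
y_4 = 2.363398 - (0.227001)·(2.363398 - 2.492931)/(0.227001 - (1.696678)) = 2.343391; f(y_4) = 0.016498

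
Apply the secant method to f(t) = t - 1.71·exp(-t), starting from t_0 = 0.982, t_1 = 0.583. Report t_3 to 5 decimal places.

0.78256

Secant update: t_(k+1) = t_k − f(t_k)·(t_k − t_(k-1))/(f(t_k) − f(t_(k-1))).
f(t_0) = 0.341500, f(t_1) = -0.371558
t_2 = 0.583000 - (-0.371558)·(0.583000 - 0.982000)/(-0.371558 - (0.341500)) = 0.790910; f(t_2) = 0.015541
t_3 = 0.790910 - (0.015541)·(0.790910 - 0.583000)/(0.015541 - (-0.371558)) = 0.782563; f(t_3) = 0.000695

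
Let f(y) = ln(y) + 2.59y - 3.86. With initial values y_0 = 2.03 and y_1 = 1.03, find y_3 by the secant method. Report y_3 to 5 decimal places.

1.36959

Secant update: y_(k+1) = y_k − f(y_k)·(y_k − y_(k-1))/(f(y_k) − f(y_(k-1))).
f(y_0) = 2.105736, f(y_1) = -1.162741
y_2 = 1.030000 - (-1.162741)·(1.030000 - 2.030000)/(-1.162741 - (2.105736)) = 1.385744; f(y_2) = 0.055314
y_3 = 1.385744 - (0.055314)·(1.385744 - 1.030000)/(0.055314 - (-1.162741)) = 1.369589; f(y_3) = 0.001746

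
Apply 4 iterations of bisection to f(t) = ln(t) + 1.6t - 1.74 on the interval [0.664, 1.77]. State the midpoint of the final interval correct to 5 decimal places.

1.04419

f(0.664000) = -1.087073, f(1.770000) = 1.662980 (opposite signs)
step 1: m = 1.217000, f(m) = 0.403589 > 0 → root in [0.664000, 1.217000]
step 2: m = 0.940500, f(m) = -0.296544 < 0 → root in [0.940500, 1.217000]
step 3: m = 1.078750, f(m) = 0.061803 > 0 → root in [0.940500, 1.078750]
step 4: m = 1.009625, f(m) = -0.115021 < 0 → root in [1.009625, 1.078750]
Midpoint of [1.009625, 1.078750] = 1.044188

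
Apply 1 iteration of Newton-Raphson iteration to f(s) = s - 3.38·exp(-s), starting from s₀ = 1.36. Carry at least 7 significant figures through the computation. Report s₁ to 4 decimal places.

1.0963

f'(s) = 1 + 3.38·exp(-s)
s_0 = 1.360000: f = 0.492487, f' = 1.867513 → s_1 = 1.360000 - (0.492487)/(1.867513) = 1.096288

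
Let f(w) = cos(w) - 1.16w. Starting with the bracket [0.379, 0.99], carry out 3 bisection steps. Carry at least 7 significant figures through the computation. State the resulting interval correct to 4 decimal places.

[0.6081, 0.6845]

f(0.379000) = 0.489395, f(0.990000) = -0.599710 (opposite signs)
step 1: m = 0.684500, f(m) = -0.019285 < 0 → root in [0.379000, 0.684500]
step 2: m = 0.531750, f(m) = 0.245091 > 0 → root in [0.531750, 0.684500]
step 3: m = 0.608125, f(m) = 0.115296 > 0 → root in [0.608125, 0.684500]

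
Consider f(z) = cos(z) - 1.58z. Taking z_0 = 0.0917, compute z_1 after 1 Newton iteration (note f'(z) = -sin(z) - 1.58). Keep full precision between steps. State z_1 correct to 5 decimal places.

0.60075

Newton update: z ← z − f(z)/f'(z).
z_0 = 0.091700: f = 0.850913, f' = -1.671572 → z_1 = 0.091700 - (0.850913)/(-1.671572) = 0.600749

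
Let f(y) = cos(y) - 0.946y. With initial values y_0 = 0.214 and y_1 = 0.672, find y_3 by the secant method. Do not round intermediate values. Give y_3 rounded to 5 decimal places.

f(y_0) = 0.774745, f(y_1) = 0.146866
y_2 = 0.672000 - (0.146866)·(0.672000 - 0.214000)/(0.146866 - (0.774745)) = 0.779130; f(y_2) = -0.025532
y_3 = 0.779130 - (-0.025532)·(0.779130 - 0.672000)/(-0.025532 - (0.146866)) = 0.763264; f(y_3) = 0.000535

0.76326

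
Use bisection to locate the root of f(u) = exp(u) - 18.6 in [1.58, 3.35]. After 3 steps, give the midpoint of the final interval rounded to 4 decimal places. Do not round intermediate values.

3.0181

f(1.580000) = -13.745044, f(3.350000) = 9.902734 (opposite signs)
step 1: m = 2.465000, f(m) = -6.836518 < 0 → root in [2.465000, 3.350000]
step 2: m = 2.907500, f(m) = -0.289036 < 0 → root in [2.907500, 3.350000]
step 3: m = 3.128750, f(m) = 4.245405 > 0 → root in [2.907500, 3.128750]
Midpoint of [2.907500, 3.128750] = 3.018125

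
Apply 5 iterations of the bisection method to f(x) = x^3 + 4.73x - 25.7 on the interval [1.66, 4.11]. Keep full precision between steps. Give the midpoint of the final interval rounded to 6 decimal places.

2.387344

f(1.660000) = -13.273904, f(4.110000) = 63.166831 (opposite signs)
step 1: m = 2.885000, f(m) = 11.958554 > 0 → root in [1.660000, 2.885000]
step 2: m = 2.272500, f(m) = -3.215303 < 0 → root in [2.272500, 2.885000]
step 3: m = 2.578750, f(m) = 3.646050 > 0 → root in [2.272500, 2.578750]
step 4: m = 2.425625, f(m) = 0.044751 > 0 → root in [2.272500, 2.425625]
step 5: m = 2.349063, f(m) = -1.626585 < 0 → root in [2.349063, 2.425625]
Midpoint of [2.349063, 2.425625] = 2.387344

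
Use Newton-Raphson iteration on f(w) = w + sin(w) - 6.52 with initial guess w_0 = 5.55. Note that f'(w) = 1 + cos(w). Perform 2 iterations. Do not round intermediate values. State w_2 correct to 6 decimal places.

Newton update: w ← w − f(w)/f'(w).
w_0 = 5.550000: f = -1.639240, f' = 1.743046 → w_1 = 5.550000 - (-1.639240)/(1.743046) = 6.490445
w_1 = 6.490445: f = 0.176225, f' = 1.978598 → w_2 = 6.490445 - (0.176225)/(1.978598) = 6.401380

6.401380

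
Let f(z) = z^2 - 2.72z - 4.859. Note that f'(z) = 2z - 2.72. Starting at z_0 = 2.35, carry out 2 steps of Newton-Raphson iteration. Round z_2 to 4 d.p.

4.1654

z_0 = 2.350000: f = -5.728500, f' = 1.980000 → z_1 = 2.350000 - (-5.728500)/(1.980000) = 5.243182
z_1 = 5.243182: f = 8.370501, f' = 7.766364 → z_2 = 5.243182 - (8.370501)/(7.766364) = 4.165393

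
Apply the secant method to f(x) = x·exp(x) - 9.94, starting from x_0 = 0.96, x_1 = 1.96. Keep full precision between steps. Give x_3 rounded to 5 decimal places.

f(x_0) = -7.432771, f(x_1) = 3.974681
x_2 = 1.960000 - (3.974681)·(1.960000 - 0.960000)/(3.974681 - (-7.432771)) = 1.611572; f(x_2) = -1.864931
x_3 = 1.611572 - (-1.864931)·(1.611572 - 1.960000)/(-1.864931 - (3.974681)) = 1.722845; f(x_3) = -0.291308

1.72285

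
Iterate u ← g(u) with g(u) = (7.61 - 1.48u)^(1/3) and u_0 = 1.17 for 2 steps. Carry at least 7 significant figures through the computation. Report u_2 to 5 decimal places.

u_1 = g(1.170000) = 1.804761
u_2 = g(1.804761) = 1.702988

1.70299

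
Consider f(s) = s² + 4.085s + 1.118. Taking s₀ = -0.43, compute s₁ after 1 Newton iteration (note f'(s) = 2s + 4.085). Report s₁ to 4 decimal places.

s_0 = -0.430000: f = -0.453650, f' = 3.225000 → s_1 = -0.430000 - (-0.453650)/(3.225000) = -0.289333

-0.2893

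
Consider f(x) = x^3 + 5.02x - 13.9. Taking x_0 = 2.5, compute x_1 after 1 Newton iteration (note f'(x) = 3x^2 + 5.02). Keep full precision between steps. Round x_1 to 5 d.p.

1.89945

Newton update: x ← x − f(x)/f'(x).
x_0 = 2.500000: f = 14.275000, f' = 23.770000 → x_1 = 2.500000 - (14.275000)/(23.770000) = 1.899453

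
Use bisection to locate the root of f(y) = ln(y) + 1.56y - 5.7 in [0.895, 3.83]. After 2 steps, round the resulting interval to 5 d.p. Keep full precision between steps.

[2.36250, 3.09625]

f(0.895000) = -4.414732, f(3.830000) = 1.617665 (opposite signs)
step 1: m = 2.362500, f(m) = -1.154780 < 0 → root in [2.362500, 3.830000]
step 2: m = 3.096250, f(m) = 0.260342 > 0 → root in [2.362500, 3.096250]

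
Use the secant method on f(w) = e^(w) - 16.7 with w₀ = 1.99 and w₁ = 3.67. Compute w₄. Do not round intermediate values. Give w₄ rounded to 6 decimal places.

f(w_0) = -9.384466, f(w_1) = 22.551906
w_2 = 3.670000 - (22.551906)·(3.670000 - 1.990000)/(22.551906 - (-9.384466)) = 2.483666; f(w_2) = -4.714878
w_3 = 2.483666 - (-4.714878)·(2.483666 - 3.670000)/(-4.714878 - (22.551906)) = 2.688803; f(w_3) = -1.985950
w_4 = 2.688803 - (-1.985950)·(2.688803 - 2.483666)/(-1.985950 - (-4.714878)) = 2.838089; f(w_4) = 0.383089

2.838089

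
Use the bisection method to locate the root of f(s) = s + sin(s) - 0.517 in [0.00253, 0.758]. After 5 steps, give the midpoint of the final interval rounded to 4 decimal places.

0.2504

f(0.002530) = -0.511940, f(0.758000) = 0.928470 (opposite signs)
step 1: m = 0.380265, f(m) = 0.234432 > 0 → root in [0.002530, 0.380265]
step 2: m = 0.191397, f(m) = -0.135371 < 0 → root in [0.191397, 0.380265]
step 3: m = 0.285831, f(m) = 0.050786 > 0 → root in [0.191397, 0.285831]
step 4: m = 0.238614, f(m) = -0.042029 < 0 → root in [0.238614, 0.285831]
step 5: m = 0.262223, f(m) = 0.004451 > 0 → root in [0.238614, 0.262223]
Midpoint of [0.238614, 0.262223] = 0.250419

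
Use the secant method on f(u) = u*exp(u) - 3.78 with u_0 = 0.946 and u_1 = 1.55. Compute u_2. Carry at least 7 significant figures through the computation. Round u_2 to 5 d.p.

1.11277

f(u_0) = -1.343683, f(u_1) = 3.522779
u_2 = 1.550000 - (3.522779)·(1.550000 - 0.946000)/(3.522779 - (-1.343683)) = 1.112771; f(u_2) = -0.394085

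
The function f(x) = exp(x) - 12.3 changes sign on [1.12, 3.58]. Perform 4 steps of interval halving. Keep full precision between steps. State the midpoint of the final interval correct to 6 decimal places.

2.580625

f(1.120000) = -9.235146, f(3.580000) = 23.573541 (opposite signs)
step 1: m = 2.350000, f(m) = -1.814430 < 0 → root in [2.350000, 3.580000]
step 2: m = 2.965000, f(m) = 7.094703 > 0 → root in [2.350000, 2.965000]
step 3: m = 2.657500, f(m) = 1.960593 > 0 → root in [2.350000, 2.657500]
step 4: m = 2.503750, f(m) = -0.071736 < 0 → root in [2.503750, 2.657500]
Midpoint of [2.503750, 2.657500] = 2.580625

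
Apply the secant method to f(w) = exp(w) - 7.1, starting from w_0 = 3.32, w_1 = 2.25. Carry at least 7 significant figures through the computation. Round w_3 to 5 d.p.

1.98023

f(w_0) = 20.560351, f(w_1) = 2.387736
w_2 = 2.250000 - (2.387736)·(2.250000 - 3.320000)/(2.387736 - (20.560351)) = 2.109411; f(w_2) = 1.143381
w_3 = 2.109411 - (1.143381)·(2.109411 - 2.250000)/(1.143381 - (2.387736)) = 1.980229; f(w_3) = 0.144404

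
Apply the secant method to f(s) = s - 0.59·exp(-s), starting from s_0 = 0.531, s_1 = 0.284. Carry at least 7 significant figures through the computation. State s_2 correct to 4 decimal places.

f(s_0) = 0.184070, f(s_1) = -0.160132
s_2 = 0.284000 - (-0.160132)·(0.284000 - 0.531000)/(-0.160132 - (0.184070)) = 0.398911; f(s_2) = 0.002991

0.3989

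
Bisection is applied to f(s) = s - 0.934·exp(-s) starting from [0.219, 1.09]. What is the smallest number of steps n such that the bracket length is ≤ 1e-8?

27

Initial width b − a = 1.09 − 0.219 = 0.871000.
After n steps the width is (b−a)/2^n; need (b−a)/2^n ≤ 1e-8.
So n ≥ log₂(0.871000/1e-8) = log₂(87100000.0000) ≈ 26.3762.
Hence n = 27.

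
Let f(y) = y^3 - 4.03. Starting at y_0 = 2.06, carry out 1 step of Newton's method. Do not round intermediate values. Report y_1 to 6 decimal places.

Newton update: y ← y − f(y)/f'(y).
f'(y) = 3y^2
y_0 = 2.060000: f = 4.711816, f' = 12.730800 → y_1 = 2.060000 - (4.711816)/(12.730800) = 1.689888

1.689888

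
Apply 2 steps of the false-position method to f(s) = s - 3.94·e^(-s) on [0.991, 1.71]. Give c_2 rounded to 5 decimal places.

False-position update: c = (a·f(b) − b·f(a))/(f(b) − f(a)); replace the endpoint whose sign matches f(c).
f(0.991000) = -0.471549, f(1.710000) = 0.997389
step 1: c = 1.221809, f(c) = 0.060704 > 0 → new bracket [0.991000, 1.221809]
step 2: c = 1.195485, f(c) = 0.003409 > 0 → new bracket [0.991000, 1.195485]

1.19548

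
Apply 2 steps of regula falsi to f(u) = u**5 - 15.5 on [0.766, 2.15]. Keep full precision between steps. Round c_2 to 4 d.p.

1.4994

f(0.766000) = -15.236280, f(2.150000) = 30.440138
step 1: c = 1.227661, f(c) = -12.711363 < 0 → new bracket [1.227661, 2.150000]
step 2: c = 1.499359, f(c) = -7.922460 < 0 → new bracket [1.499359, 2.150000]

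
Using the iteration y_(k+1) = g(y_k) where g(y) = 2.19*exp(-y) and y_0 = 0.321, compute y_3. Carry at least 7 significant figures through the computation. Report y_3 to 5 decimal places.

y_1 = g(0.321000) = 1.588677
y_2 = g(1.588677) = 0.447188
y_3 = g(0.447188) = 1.400337

1.40034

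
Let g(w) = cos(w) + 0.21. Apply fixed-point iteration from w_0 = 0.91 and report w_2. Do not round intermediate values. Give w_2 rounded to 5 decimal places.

0.88948

w_1 = g(0.910000) = 0.823746
w_2 = g(0.823746) = 0.889478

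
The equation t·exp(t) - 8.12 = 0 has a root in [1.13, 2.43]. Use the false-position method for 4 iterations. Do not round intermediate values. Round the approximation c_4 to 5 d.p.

f(1.130000) = -4.621908, f(2.430000) = 19.482083
step 1: c = 1.379273, f(c) = -2.641507 < 0 → new bracket [1.379273, 2.430000]
step 2: c = 1.504728, f(c) = -1.344321 < 0 → new bracket [1.504728, 2.430000]
step 3: c = 1.564453, f(c) = -0.641822 < 0 → new bracket [1.564453, 2.430000]
step 4: c = 1.592058, f(c) = -0.296860 < 0 → new bracket [1.592058, 2.430000]

1.59206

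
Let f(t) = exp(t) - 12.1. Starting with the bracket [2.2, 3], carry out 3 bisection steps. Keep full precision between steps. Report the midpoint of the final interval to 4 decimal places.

f(2.200000) = -3.074987, f(3.000000) = 7.985537 (opposite signs)
step 1: m = 2.600000, f(m) = 1.363738 > 0 → root in [2.200000, 2.600000]
step 2: m = 2.400000, f(m) = -1.076824 < 0 → root in [2.400000, 2.600000]
step 3: m = 2.500000, f(m) = 0.082494 > 0 → root in [2.400000, 2.500000]
Midpoint of [2.400000, 2.500000] = 2.450000

2.4500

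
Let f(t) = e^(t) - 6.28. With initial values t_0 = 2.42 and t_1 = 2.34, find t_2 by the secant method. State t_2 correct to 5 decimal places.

1.96053

Secant update: t_(k+1) = t_k − f(t_k)·(t_k − t_(k-1))/(f(t_k) − f(t_(k-1))).
f(t_0) = 4.965859, f(t_1) = 4.101237
t_2 = 2.340000 - (4.101237)·(2.340000 - 2.420000)/(4.101237 - (4.965859)) = 1.960529; f(t_2) = 0.823086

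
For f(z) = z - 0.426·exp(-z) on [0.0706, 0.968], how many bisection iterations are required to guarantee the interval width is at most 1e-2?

Initial width b − a = 0.968 − 0.0706 = 0.897400.
After n steps the width is (b−a)/2^n; need (b−a)/2^n ≤ 1e-2.
So n ≥ log₂(0.897400/1e-2) = log₂(89.7400) ≈ 6.4877.
Hence n = 7.

7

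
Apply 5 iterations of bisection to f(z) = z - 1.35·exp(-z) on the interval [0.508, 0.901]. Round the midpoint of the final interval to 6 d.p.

f(0.508000) = -0.304292, f(0.901000) = 0.352680 (opposite signs)
step 1: m = 0.704500, f(m) = 0.037120 > 0 → root in [0.508000, 0.704500]
step 2: m = 0.606250, f(m) = -0.130030 < 0 → root in [0.606250, 0.704500]
step 3: m = 0.655375, f(m) = -0.045609 < 0 → root in [0.655375, 0.704500]
step 4: m = 0.679938, f(m) = -0.004038 < 0 → root in [0.679938, 0.704500]
step 5: m = 0.692219, f(m) = 0.016592 > 0 → root in [0.679938, 0.692219]
Midpoint of [0.679938, 0.692219] = 0.686078

0.686078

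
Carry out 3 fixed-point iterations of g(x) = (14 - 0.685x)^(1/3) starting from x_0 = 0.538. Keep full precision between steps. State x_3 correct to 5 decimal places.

2.31559

x_1 = g(0.538000) = 2.388806
x_2 = g(2.388806) = 2.312326
x_3 = g(2.312326) = 2.315588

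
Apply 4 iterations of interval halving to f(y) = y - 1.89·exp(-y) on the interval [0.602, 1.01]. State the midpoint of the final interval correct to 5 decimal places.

f(0.602000) = -0.433182, f(1.010000) = 0.321626 (opposite signs)
step 1: m = 0.806000, f(m) = -0.038152 < 0 → root in [0.806000, 1.010000]
step 2: m = 0.908000, f(m) = 0.145706 > 0 → root in [0.806000, 0.908000]
step 3: m = 0.857000, f(m) = 0.054821 > 0 → root in [0.806000, 0.857000]
step 4: m = 0.831500, f(m) = 0.008602 > 0 → root in [0.806000, 0.831500]
Midpoint of [0.806000, 0.831500] = 0.818750

0.81875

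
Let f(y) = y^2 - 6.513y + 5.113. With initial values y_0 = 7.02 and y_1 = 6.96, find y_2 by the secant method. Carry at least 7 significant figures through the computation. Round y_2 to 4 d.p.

f(y_0) = 8.672140, f(y_1) = 8.224120
y_2 = 6.960000 - (8.224120)·(6.960000 - 7.020000)/(8.224120 - (8.672140)) = 5.858605; f(y_2) = 1.279156

5.8586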